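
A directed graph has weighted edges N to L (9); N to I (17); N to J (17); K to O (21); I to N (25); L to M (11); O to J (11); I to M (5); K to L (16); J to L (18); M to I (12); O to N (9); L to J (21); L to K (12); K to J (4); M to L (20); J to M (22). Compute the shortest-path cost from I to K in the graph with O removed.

37

Candidate routes:
I→N→J→M→L→K: 25 + 17 + 22 + 20 + 12 = 96
I→N→L→K: 25 + 9 + 12 = 46
I→M→L→K: 5 + 20 + 12 = 37
I→N→J→L→K: 25 + 17 + 18 + 12 = 72
Best route has total 37.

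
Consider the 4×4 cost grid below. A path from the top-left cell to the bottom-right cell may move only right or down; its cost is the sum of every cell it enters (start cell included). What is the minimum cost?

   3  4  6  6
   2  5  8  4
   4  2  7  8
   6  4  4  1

20

Path (0,0) → (1,0) → (2,0) → (2,1) → (3,1) → (3,2) → (3,3): 3 + 2 + 4 + 2 + 4 + 4 + 1 = 20.
For comparison, the top-then-right route costs 32.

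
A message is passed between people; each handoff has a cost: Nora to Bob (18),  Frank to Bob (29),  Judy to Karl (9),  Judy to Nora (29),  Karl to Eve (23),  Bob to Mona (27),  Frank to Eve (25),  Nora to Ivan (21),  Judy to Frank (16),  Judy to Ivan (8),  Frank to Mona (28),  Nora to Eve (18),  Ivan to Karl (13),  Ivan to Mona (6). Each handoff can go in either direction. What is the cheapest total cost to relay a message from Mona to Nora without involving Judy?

A few of the Mona→Nora routes:
Mona → Bob → Nora: 27 + 18 = 45
Mona → Ivan → Karl → Eve → Nora: 6 + 13 + 23 + 18 = 60
Mona → Ivan → Nora: 6 + 21 = 27
Shortest: 27.

27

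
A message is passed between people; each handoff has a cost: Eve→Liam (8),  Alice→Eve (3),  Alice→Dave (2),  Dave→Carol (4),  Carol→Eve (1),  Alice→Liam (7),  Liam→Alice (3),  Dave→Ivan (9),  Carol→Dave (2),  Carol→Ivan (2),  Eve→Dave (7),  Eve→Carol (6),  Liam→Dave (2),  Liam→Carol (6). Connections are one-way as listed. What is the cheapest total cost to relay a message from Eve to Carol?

6

Comparing a few candidate routes:
Eve -> Dave -> Carol: 7 + 4 = 11
Eve -> Liam -> Carol: 8 + 6 = 14
Eve -> Carol: 6
Eve -> Liam -> Dave -> Carol: 8 + 2 + 4 = 14
Shortest: 6.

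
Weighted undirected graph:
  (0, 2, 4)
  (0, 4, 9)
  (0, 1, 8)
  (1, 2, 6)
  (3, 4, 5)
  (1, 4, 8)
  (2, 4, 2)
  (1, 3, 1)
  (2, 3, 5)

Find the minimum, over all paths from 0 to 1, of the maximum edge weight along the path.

Some routes from 0 to 1:
0 → 2 → 4 → 1: max(4, 2, 8) = 8
0 → 1: max(8) = 8
0 → 2 → 4 → 3 → 1: max(4, 2, 5, 1) = 5
0 → 2 → 3 → 1: max(4, 5, 1) = 5
0 → 2 → 1: max(4, 6) = 6
0 → 2 → 3 → 4 → 1: max(4, 5, 5, 8) = 8
Smallest bottleneck: 5.

5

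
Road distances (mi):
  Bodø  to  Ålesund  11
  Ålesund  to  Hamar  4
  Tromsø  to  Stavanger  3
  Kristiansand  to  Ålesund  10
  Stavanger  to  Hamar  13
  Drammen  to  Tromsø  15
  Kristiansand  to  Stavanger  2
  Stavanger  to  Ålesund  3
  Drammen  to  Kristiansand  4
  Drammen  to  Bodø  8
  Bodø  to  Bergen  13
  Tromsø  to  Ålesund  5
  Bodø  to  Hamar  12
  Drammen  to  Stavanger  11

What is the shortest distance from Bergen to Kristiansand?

Comparing a few candidate routes:
Bergen-Bodø-Drammen-Kristiansand: 13 + 8 + 4 = 25
Bergen-Bodø-Ålesund-Stavanger-Kristiansand: 13 + 11 + 3 + 2 = 29
Bergen-Bodø-Hamar-Ålesund-Stavanger-Kristiansand: 13 + 12 + 4 + 3 + 2 = 34
The minimum is 25 mi.

25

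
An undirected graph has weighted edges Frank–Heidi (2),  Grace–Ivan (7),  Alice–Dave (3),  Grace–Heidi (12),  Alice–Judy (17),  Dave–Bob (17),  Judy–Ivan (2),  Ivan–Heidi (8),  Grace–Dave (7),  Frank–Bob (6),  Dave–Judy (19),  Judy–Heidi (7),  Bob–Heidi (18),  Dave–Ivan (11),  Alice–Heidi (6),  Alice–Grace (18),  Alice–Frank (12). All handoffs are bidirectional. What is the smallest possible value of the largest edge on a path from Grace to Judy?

7

Checking several routes:
Grace - Dave - Alice - Heidi - Ivan - Judy: max(7, 3, 6, 8, 2) = 8
Grace - Dave - Alice - Heidi - Judy: max(7, 3, 6, 7) = 7
Grace - Dave - Ivan - Judy: max(7, 11, 2) = 11
Grace - Dave - Ivan - Heidi - Judy: max(7, 11, 8, 7) = 11
Grace - Ivan - Heidi - Judy: max(7, 8, 7) = 8
Grace - Ivan - Judy: max(7, 2) = 7
The minimum achievable maximum is 7.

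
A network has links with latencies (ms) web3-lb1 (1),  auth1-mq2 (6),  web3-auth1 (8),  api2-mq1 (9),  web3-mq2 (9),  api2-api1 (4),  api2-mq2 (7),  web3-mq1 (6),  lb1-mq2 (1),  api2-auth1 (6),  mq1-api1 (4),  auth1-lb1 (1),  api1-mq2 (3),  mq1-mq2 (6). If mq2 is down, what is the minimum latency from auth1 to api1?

Checking several routes:
auth1 → lb1 → web3 → mq1 → api1: 1 + 1 + 6 + 4 = 12
auth1 → web3 → mq1 → api1: 8 + 6 + 4 = 18
auth1 → api2 → api1: 6 + 4 = 10
Best route has total 10 ms.

10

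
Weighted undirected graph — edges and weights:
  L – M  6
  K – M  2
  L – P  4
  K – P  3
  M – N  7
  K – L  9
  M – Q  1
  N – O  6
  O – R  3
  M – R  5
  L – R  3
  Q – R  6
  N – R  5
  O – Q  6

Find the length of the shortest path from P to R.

A few of the P→R routes:
P → K → M → Q → O → R: 3 + 2 + 1 + 6 + 3 = 15
P → K → M → L → R: 3 + 2 + 6 + 3 = 14
P → K → M → Q → R: 3 + 2 + 1 + 6 = 12
P → K → M → R: 3 + 2 + 5 = 10
P → L → R: 4 + 3 = 7
P → K → L → R: 3 + 9 + 3 = 15
The minimum is 7.

7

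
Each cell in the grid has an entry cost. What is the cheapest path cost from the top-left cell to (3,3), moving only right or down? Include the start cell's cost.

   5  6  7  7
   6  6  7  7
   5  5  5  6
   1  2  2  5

26

Best path: r0c0 → r1c0 → r2c0 → r3c0 → r3c1 → r3c2 → r3c3
Cost: 5 + 6 + 5 + 1 + 2 + 2 + 5 = 26
For comparison, the top-then-right route costs 43.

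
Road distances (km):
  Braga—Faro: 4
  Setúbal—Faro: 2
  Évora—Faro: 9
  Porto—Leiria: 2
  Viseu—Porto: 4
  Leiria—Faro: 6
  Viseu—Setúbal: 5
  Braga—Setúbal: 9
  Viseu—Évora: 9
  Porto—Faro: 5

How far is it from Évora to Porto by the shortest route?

Some routes from Évora to Porto:
Évora -> Faro -> Setúbal -> Viseu -> Porto: 9 + 2 + 5 + 4 = 20
Évora -> Viseu -> Porto: 9 + 4 = 13
Évora -> Faro -> Porto: 9 + 5 = 14
Évora -> Faro -> Leiria -> Porto: 9 + 6 + 2 = 17
Shortest: 13 km.

13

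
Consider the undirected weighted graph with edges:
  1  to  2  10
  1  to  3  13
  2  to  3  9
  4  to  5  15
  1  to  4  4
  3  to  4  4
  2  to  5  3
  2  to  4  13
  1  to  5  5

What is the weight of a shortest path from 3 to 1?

A few of the 3→1 routes:
3 - 1: 13
3 - 4 - 1: 4 + 4 = 8
3 - 2 - 5 - 1: 9 + 3 + 5 = 17
Shortest: 8.

8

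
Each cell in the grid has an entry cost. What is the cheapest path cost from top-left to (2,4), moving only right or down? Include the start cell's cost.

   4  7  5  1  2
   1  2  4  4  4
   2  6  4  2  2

Best path: r0c0 -> r1c0 -> r1c1 -> r1c2 -> r1c3 -> r2c3 -> r2c4
Cost: 4 + 1 + 2 + 4 + 4 + 2 + 2 = 19

19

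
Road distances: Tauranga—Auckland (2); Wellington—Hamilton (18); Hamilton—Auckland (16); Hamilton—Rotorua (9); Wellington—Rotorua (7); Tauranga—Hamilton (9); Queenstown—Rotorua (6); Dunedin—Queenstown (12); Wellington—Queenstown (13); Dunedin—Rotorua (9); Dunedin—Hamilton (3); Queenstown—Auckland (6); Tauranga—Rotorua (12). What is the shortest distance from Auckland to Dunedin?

Some routes from Auckland to Dunedin:
Auckland → Hamilton → Dunedin: 16 + 3 = 19
Auckland → Tauranga → Hamilton → Dunedin: 2 + 9 + 3 = 14
Auckland → Queenstown → Dunedin: 6 + 12 = 18
Auckland → Queenstown → Rotorua → Dunedin: 6 + 6 + 9 = 21
Best route has total 14.

14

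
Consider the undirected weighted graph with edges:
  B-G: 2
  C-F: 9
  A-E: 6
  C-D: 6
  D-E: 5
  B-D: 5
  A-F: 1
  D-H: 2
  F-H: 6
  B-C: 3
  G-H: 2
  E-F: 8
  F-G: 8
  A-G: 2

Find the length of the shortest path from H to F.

5

Comparing a few candidate routes:
H - F: 6
H - G - F: 2 + 8 = 10
H - D - B - G - A - F: 2 + 5 + 2 + 2 + 1 = 12
H - G - A - F: 2 + 2 + 1 = 5
H - D - E - A - F: 2 + 5 + 6 + 1 = 14
Shortest: 5.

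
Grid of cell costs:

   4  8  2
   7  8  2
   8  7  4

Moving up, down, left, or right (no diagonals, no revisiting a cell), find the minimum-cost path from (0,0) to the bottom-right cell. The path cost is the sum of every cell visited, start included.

Best path: (0,0)→(0,1)→(0,2)→(1,2)→(2,2)
Cost: 4 + 8 + 2 + 2 + 4 = 20

20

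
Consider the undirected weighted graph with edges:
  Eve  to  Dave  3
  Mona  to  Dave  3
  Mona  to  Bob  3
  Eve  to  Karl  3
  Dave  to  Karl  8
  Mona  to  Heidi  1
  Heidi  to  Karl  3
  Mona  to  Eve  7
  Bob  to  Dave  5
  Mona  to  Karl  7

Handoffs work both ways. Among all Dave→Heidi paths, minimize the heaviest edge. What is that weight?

A few of the Dave→Heidi routes:
Dave-Eve-Karl-Heidi: max(3, 3, 3) = 3
Dave-Eve-Mona-Heidi: max(3, 7, 1) = 7
Dave-Bob-Mona-Heidi: max(5, 3, 1) = 5
Dave-Eve-Mona-Karl-Heidi: max(3, 7, 7, 3) = 7
Dave-Mona-Heidi: max(3, 1) = 3
The minimum achievable maximum is 3.

3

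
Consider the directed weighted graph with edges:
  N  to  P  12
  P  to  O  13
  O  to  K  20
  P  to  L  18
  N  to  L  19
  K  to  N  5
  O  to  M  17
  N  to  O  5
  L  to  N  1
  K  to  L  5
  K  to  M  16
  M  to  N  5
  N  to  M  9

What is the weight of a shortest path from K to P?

Routes from K to P:
K→L→N→P: 5 + 1 + 12 = 18
K→M→N→P: 16 + 5 + 12 = 33
K→N→P: 5 + 12 = 17
Best route has total 17.

17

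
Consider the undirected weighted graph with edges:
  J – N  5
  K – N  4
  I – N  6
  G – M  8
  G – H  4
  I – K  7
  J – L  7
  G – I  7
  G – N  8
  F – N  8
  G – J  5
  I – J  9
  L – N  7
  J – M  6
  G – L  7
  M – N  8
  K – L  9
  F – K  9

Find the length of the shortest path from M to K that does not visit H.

Some routes from M to K avoiding H:
M -> J -> I -> K: 6 + 9 + 7 = 22
M -> G -> N -> K: 8 + 8 + 4 = 20
M -> J -> N -> K: 6 + 5 + 4 = 15
M -> N -> I -> K: 8 + 6 + 7 = 21
M -> N -> K: 8 + 4 = 12
Best route has total 12.

12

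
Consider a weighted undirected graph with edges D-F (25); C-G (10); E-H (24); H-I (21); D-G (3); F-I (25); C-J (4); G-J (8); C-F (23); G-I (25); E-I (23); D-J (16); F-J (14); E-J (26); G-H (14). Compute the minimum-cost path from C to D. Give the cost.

Comparing a few candidate routes:
C → J → G → D: 4 + 8 + 3 = 15
C → G → D: 10 + 3 = 13
C → G → J → D: 10 + 8 + 16 = 34
C → J → D: 4 + 16 = 20
C → J → F → D: 4 + 14 + 25 = 43
The minimum is 13.

13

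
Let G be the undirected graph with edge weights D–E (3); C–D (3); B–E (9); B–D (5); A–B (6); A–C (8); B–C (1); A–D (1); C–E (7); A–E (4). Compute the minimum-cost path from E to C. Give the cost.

6

A few of the E→C routes:
E-A-D-C: 4 + 1 + 3 = 8
E-D-C: 3 + 3 = 6
E-C: 7
Shortest: 6.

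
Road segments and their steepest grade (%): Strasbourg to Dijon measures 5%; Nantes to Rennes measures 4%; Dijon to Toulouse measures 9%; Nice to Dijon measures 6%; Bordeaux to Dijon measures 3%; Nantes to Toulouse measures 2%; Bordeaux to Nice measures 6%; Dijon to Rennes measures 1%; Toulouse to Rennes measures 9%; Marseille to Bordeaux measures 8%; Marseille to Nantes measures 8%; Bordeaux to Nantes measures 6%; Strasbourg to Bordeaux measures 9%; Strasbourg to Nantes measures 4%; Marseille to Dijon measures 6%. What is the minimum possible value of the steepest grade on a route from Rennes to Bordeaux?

A few of the Rennes→Bordeaux routes:
Rennes → Nantes → Strasbourg → Dijon → Nice → Bordeaux: max(4, 4, 5, 6, 6) = 6
Rennes → Nantes → Strasbourg → Dijon → Bordeaux: max(4, 4, 5, 3) = 5
Rennes → Nantes → Bordeaux: max(4, 6) = 6
Rennes → Dijon → Nice → Bordeaux: max(1, 6, 6) = 6
Rennes → Dijon → Strasbourg → Nantes → Bordeaux: max(1, 5, 4, 6) = 6
Rennes → Dijon → Bordeaux: max(1, 3) = 3
The minimum achievable maximum is 3%.

3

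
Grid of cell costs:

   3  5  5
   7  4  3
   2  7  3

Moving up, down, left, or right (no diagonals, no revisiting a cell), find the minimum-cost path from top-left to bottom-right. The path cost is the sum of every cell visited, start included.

18

Path r0c0 → r0c1 → r1c1 → r1c2 → r2c2: 3 + 5 + 4 + 3 + 3 = 18.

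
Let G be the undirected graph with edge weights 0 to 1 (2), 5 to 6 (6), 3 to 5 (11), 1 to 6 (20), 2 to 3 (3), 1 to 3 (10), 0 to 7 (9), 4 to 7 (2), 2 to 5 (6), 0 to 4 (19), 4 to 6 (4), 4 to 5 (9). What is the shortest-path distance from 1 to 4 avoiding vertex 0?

24

Routes from 1 to 4 avoiding 0:
1 -> 3 -> 2 -> 5 -> 6 -> 4: 10 + 3 + 6 + 6 + 4 = 29
1 -> 3 -> 5 -> 6 -> 4: 10 + 11 + 6 + 4 = 31
1 -> 3 -> 2 -> 5 -> 4: 10 + 3 + 6 + 9 = 28
1 -> 3 -> 5 -> 4: 10 + 11 + 9 = 30
1 -> 6 -> 4: 20 + 4 = 24
1 -> 6 -> 5 -> 4: 20 + 6 + 9 = 35
Best route has total 24.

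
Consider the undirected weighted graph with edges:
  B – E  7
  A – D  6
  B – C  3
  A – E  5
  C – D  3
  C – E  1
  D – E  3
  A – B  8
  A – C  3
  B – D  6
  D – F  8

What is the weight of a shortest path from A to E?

Checking several routes:
A → D → E: 6 + 3 = 9
A → D → C → E: 6 + 3 + 1 = 10
A → C → E: 3 + 1 = 4
A → E: 5
A → C → D → E: 3 + 3 + 3 = 9
Best route has total 4.

4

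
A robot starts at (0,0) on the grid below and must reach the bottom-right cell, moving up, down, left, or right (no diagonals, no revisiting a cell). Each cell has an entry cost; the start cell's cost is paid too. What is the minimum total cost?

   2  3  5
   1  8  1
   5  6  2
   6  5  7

20

Best path: r0c0 r0c1 r0c2 r1c2 r2c2 r3c2
Cost: 2 + 3 + 5 + 1 + 2 + 7 = 20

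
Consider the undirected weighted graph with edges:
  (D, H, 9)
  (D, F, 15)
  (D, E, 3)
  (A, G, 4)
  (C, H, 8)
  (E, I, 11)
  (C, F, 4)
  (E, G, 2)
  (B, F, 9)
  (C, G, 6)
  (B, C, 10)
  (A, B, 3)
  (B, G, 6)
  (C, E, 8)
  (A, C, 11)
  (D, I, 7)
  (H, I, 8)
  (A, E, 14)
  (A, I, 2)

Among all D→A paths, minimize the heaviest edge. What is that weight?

Comparing a few candidate routes:
D - I - A: max(7, 2) = 7
D - I - H - C - G - A: max(7, 8, 8, 6, 4) = 8
D - E - G - A: max(3, 2, 4) = 4
D - I - H - C - G - B - A: max(7, 8, 8, 6, 6, 3) = 8
D - E - G - B - A: max(3, 2, 6, 3) = 6
D - I - H - C - E - G - A: max(7, 8, 8, 8, 2, 4) = 8
Smallest bottleneck: 4.

4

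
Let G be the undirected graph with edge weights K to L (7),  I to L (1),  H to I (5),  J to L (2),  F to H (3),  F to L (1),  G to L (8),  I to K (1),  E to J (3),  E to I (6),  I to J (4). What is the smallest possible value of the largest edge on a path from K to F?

Comparing a few candidate routes:
K - I - E - J - L - F: max(1, 6, 3, 2, 1) = 6
K - I - L - F: max(1, 1, 1) = 1
K - I - J - L - F: max(1, 4, 2, 1) = 4
K - I - H - F: max(1, 5, 3) = 5
Best route has worst link 1.

1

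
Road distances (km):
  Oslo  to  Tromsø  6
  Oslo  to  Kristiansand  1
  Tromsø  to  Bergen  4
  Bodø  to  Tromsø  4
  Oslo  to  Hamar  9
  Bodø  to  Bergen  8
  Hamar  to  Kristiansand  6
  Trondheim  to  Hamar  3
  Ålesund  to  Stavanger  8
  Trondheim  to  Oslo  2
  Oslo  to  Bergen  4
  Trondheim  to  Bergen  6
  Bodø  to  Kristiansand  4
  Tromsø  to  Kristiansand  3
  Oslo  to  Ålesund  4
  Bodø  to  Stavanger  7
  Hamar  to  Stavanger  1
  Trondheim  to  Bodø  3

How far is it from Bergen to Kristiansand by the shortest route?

Some routes from Bergen to Kristiansand:
Bergen -> Tromsø -> Kristiansand: 4 + 3 = 7
Bergen -> Oslo -> Kristiansand: 4 + 1 = 5
Bergen -> Trondheim -> Oslo -> Kristiansand: 6 + 2 + 1 = 9
Shortest: 5 km.

5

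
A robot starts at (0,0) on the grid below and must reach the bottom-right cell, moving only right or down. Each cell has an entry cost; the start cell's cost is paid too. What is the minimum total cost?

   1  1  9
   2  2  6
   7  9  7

17

Take (0,0) (0,1) (1,1) (1,2) (2,2) for a total of 1 + 1 + 2 + 6 + 7 = 17.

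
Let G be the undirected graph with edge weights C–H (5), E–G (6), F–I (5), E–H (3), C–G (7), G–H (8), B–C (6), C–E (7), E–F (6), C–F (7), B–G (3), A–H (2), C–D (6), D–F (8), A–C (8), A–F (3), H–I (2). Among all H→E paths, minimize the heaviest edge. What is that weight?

3

Comparing a few candidate routes:
H→I→F→E: max(2, 5, 6) = 6
H→C→B→G→E: max(5, 6, 3, 6) = 6
H→E: max(3) = 3
H→I→F→C→G→E: max(2, 5, 7, 7, 6) = 7
H→I→F→C→E: max(2, 5, 7, 7) = 7
H→A→F→E: max(2, 3, 6) = 6
The minimum achievable maximum is 3.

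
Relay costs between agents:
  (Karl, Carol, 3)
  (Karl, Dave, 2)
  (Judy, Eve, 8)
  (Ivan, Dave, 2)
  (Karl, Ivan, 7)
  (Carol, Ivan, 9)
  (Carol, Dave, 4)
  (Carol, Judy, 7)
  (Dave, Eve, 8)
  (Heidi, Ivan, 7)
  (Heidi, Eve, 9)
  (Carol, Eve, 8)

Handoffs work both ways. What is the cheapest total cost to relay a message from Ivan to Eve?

10

Some routes from Ivan to Eve:
Ivan -> Heidi -> Eve: 7 + 9 = 16
Ivan -> Dave -> Karl -> Carol -> Eve: 2 + 2 + 3 + 8 = 15
Ivan -> Carol -> Eve: 9 + 8 = 17
Ivan -> Dave -> Carol -> Eve: 2 + 4 + 8 = 14
Ivan -> Dave -> Eve: 2 + 8 = 10
Best route has total 10.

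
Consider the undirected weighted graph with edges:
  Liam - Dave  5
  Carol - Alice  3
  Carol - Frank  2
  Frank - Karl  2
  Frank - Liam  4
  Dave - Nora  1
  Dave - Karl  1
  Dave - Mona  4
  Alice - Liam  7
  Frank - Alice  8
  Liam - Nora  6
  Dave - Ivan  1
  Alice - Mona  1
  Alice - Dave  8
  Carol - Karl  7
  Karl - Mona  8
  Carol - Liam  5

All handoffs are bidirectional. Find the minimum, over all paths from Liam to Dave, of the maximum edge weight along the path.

Checking several routes:
Liam→Frank→Carol→Alice→Mona→Dave: max(4, 2, 3, 1, 4) = 4
Liam→Frank→Karl→Dave: max(4, 2, 1) = 4
Liam→Carol→Alice→Mona→Dave: max(5, 3, 1, 4) = 5
Liam→Carol→Frank→Karl→Dave: max(5, 2, 2, 1) = 5
Liam→Dave: max(5) = 5
Smallest bottleneck: 4.

4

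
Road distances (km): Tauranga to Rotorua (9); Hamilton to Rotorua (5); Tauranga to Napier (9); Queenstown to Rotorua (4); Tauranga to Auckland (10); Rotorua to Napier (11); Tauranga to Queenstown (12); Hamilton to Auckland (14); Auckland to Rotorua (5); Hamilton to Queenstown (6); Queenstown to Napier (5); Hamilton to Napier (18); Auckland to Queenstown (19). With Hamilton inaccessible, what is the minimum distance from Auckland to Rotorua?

Checking several routes:
Auckland→Rotorua: 5
Auckland→Tauranga→Rotorua: 10 + 9 = 19
Auckland→Queenstown→Rotorua: 19 + 4 = 23
Auckland→Tauranga→Queenstown→Rotorua: 10 + 12 + 4 = 26
Auckland→Tauranga→Napier→Queenstown→Rotorua: 10 + 9 + 5 + 4 = 28
Shortest: 5 km.

5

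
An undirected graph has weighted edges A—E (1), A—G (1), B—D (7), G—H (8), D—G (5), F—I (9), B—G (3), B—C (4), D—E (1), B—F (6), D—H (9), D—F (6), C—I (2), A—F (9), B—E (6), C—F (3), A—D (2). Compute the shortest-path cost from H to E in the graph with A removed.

Some routes from H to E avoiding A:
H -> G -> B -> E: 8 + 3 + 6 = 17
H -> D -> E: 9 + 1 = 10
H -> G -> D -> E: 8 + 5 + 1 = 14
H -> G -> B -> D -> E: 8 + 3 + 7 + 1 = 19
H -> D -> B -> E: 9 + 7 + 6 = 22
Shortest: 10.

10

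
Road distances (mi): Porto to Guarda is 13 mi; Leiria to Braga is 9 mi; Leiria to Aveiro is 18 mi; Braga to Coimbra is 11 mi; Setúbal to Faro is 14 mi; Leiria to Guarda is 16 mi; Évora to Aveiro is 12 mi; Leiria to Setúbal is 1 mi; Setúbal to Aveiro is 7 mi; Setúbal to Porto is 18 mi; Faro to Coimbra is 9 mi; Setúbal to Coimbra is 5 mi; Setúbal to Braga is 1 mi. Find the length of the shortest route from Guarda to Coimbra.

22

Some routes from Guarda to Coimbra:
Guarda-Leiria-Setúbal-Braga-Coimbra: 16 + 1 + 1 + 11 = 29
Guarda-Leiria-Braga-Setúbal-Coimbra: 16 + 9 + 1 + 5 = 31
Guarda-Leiria-Setúbal-Coimbra: 16 + 1 + 5 = 22
Best route has total 22 mi.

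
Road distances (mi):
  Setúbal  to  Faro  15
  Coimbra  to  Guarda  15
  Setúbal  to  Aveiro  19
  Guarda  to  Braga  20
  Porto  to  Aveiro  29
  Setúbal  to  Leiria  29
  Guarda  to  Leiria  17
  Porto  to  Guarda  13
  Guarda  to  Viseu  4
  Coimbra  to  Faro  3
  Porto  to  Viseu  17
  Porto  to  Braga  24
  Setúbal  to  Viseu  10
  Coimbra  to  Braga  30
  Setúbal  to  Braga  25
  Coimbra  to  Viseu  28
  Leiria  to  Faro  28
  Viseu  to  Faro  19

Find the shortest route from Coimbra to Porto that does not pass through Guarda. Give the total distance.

Comparing a few candidate routes:
Coimbra-Viseu-Porto: 28 + 17 = 45
Coimbra-Faro-Viseu-Porto: 3 + 19 + 17 = 39
Coimbra-Faro-Setúbal-Viseu-Porto: 3 + 15 + 10 + 17 = 45
The minimum is 39 mi.

39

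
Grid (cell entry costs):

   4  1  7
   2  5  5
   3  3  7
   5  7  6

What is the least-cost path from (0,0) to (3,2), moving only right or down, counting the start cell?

25

Path [0,0] -> [1,0] -> [2,0] -> [2,1] -> [2,2] -> [3,2]: 4 + 2 + 3 + 3 + 7 + 6 = 25.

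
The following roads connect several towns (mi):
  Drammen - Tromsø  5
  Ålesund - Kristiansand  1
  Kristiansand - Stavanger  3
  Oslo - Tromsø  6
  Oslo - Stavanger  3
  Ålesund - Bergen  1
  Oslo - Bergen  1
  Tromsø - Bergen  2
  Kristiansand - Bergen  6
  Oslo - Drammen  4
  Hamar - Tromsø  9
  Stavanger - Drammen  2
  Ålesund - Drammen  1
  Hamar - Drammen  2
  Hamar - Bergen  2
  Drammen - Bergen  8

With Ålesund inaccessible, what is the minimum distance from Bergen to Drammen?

Checking several routes:
Bergen -> Tromsø -> Drammen: 2 + 5 = 7
Bergen -> Drammen: 8
Bergen -> Hamar -> Drammen: 2 + 2 = 4
Bergen -> Oslo -> Drammen: 1 + 4 = 5
Bergen -> Oslo -> Stavanger -> Drammen: 1 + 3 + 2 = 6
The minimum is 4 mi.

4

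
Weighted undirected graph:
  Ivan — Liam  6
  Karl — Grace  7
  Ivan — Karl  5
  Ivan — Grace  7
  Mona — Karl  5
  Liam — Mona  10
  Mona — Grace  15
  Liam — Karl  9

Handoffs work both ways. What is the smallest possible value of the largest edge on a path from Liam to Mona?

6

Some routes from Liam to Mona:
Liam → Ivan → Grace → Karl → Mona: max(6, 7, 7, 5) = 7
Liam → Mona: max(10) = 10
Liam → Ivan → Grace → Mona: max(6, 7, 15) = 15
Liam → Karl → Mona: max(9, 5) = 9
Liam → Ivan → Karl → Mona: max(6, 5, 5) = 6
The minimum achievable maximum is 6.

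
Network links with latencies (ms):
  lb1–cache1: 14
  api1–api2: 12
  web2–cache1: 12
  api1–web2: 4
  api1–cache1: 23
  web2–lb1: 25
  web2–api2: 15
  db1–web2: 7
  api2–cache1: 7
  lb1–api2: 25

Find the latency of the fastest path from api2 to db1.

A few of the api2→db1 routes:
api2-cache1-web2-db1: 7 + 12 + 7 = 26
api2-cache1-api1-web2-db1: 7 + 23 + 4 + 7 = 41
api2-web2-db1: 15 + 7 = 22
api2-api1-web2-db1: 12 + 4 + 7 = 23
api2-cache1-lb1-web2-db1: 7 + 14 + 25 + 7 = 53
Best route has total 22 ms.

22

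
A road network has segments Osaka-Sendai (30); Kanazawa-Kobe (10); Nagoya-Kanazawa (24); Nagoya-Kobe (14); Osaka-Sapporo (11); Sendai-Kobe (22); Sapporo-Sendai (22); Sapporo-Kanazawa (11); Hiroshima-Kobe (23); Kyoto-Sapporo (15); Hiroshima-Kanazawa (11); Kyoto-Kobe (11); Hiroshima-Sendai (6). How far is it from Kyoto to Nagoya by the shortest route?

A few of the Kyoto→Nagoya routes:
Kyoto - Kobe - Hiroshima - Kanazawa - Nagoya: 11 + 23 + 11 + 24 = 69
Kyoto - Sapporo - Sendai - Kobe - Nagoya: 15 + 22 + 22 + 14 = 73
Kyoto - Sapporo - Kanazawa - Nagoya: 15 + 11 + 24 = 50
Kyoto - Kobe - Kanazawa - Nagoya: 11 + 10 + 24 = 45
Kyoto - Kobe - Nagoya: 11 + 14 = 25
Kyoto - Sapporo - Kanazawa - Kobe - Nagoya: 15 + 11 + 10 + 14 = 50
Shortest: 25 km.

25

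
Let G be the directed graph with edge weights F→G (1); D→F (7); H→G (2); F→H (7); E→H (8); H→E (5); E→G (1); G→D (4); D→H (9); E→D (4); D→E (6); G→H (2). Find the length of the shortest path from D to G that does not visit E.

Routes from D to G avoiding E:
D-H-G: 9 + 2 = 11
D-F-H-G: 7 + 7 + 2 = 16
D-F-G: 7 + 1 = 8
Best route has total 8.

8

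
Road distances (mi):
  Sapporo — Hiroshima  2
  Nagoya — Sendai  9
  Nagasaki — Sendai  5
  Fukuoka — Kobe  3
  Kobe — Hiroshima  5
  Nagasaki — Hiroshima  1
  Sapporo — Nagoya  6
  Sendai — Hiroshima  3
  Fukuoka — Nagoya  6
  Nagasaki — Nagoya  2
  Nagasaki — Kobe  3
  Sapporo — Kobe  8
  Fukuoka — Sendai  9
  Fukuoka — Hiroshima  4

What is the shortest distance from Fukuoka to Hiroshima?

4

Checking several routes:
Fukuoka→Nagoya→Nagasaki→Hiroshima: 6 + 2 + 1 = 9
Fukuoka→Hiroshima: 4
Fukuoka→Kobe→Nagasaki→Hiroshima: 3 + 3 + 1 = 7
Fukuoka→Kobe→Hiroshima: 3 + 5 = 8
Fukuoka→Kobe→Sapporo→Hiroshima: 3 + 8 + 2 = 13
Fukuoka→Sendai→Hiroshima: 9 + 3 = 12
Best route has total 4 mi.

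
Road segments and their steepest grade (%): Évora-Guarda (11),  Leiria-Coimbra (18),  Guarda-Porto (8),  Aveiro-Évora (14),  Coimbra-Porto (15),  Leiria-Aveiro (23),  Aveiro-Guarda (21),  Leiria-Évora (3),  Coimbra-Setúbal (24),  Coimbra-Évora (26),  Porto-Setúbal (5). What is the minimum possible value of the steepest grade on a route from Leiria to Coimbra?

15

Some routes from Leiria to Coimbra:
Leiria -> Évora -> Aveiro -> Guarda -> Porto -> Coimbra: max(3, 14, 21, 8, 15) = 21
Leiria -> Coimbra: max(18) = 18
Leiria -> Évora -> Guarda -> Porto -> Coimbra: max(3, 11, 8, 15) = 15
Leiria -> Aveiro -> Guarda -> Porto -> Coimbra: max(23, 21, 8, 15) = 23
The minimum achievable maximum is 15%.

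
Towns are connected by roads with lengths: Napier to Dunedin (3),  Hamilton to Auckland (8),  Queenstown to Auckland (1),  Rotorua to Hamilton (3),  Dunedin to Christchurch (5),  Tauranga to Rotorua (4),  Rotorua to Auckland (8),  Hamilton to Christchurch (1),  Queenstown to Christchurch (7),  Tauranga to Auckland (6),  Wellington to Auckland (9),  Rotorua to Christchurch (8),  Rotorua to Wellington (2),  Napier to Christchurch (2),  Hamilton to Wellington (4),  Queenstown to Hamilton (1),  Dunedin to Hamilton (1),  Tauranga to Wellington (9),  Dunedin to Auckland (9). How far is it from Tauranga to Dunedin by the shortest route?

Comparing a few candidate routes:
Tauranga -> Rotorua -> Wellington -> Hamilton -> Dunedin: 4 + 2 + 4 + 1 = 11
Tauranga -> Auckland -> Queenstown -> Hamilton -> Dunedin: 6 + 1 + 1 + 1 = 9
Tauranga -> Rotorua -> Hamilton -> Christchurch -> Napier -> Dunedin: 4 + 3 + 1 + 2 + 3 = 13
Tauranga -> Rotorua -> Hamilton -> Christchurch -> Dunedin: 4 + 3 + 1 + 5 = 13
Tauranga -> Rotorua -> Hamilton -> Dunedin: 4 + 3 + 1 = 8
Best route has total 8.

8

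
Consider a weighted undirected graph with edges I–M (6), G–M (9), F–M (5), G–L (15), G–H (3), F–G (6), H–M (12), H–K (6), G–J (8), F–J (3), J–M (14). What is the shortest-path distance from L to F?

A few of the L→F routes:
L - G - F: 15 + 6 = 21
L - G - M - F: 15 + 9 + 5 = 29
L - G - H - M - F: 15 + 3 + 12 + 5 = 35
L - G - M - J - F: 15 + 9 + 14 + 3 = 41
L - G - J - F: 15 + 8 + 3 = 26
Shortest: 21.

21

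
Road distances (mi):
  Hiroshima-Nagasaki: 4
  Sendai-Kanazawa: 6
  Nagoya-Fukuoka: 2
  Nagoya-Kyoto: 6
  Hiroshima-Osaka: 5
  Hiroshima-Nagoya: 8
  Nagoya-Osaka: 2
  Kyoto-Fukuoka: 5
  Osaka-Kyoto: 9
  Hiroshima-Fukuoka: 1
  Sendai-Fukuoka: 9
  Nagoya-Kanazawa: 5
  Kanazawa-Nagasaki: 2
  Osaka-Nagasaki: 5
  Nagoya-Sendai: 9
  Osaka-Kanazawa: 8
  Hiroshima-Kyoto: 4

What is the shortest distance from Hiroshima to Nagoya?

Checking several routes:
Hiroshima→Osaka→Nagoya: 5 + 2 = 7
Hiroshima→Kyoto→Nagoya: 4 + 6 = 10
Hiroshima→Nagasaki→Osaka→Nagoya: 4 + 5 + 2 = 11
Hiroshima→Nagoya: 8
Hiroshima→Fukuoka→Nagoya: 1 + 2 = 3
Hiroshima→Kyoto→Fukuoka→Nagoya: 4 + 5 + 2 = 11
Shortest: 3 mi.

3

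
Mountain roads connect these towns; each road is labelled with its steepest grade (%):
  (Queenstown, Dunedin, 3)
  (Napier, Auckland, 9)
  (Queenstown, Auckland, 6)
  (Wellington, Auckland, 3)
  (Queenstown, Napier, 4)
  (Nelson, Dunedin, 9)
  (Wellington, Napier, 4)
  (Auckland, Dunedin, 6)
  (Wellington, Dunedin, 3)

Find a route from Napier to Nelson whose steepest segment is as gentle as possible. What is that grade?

A few of the Napier→Nelson routes:
Napier → Auckland → Wellington → Dunedin → Nelson: max(9, 3, 3, 9) = 9
Napier → Queenstown → Dunedin → Nelson: max(4, 3, 9) = 9
Napier → Queenstown → Auckland → Dunedin → Nelson: max(4, 6, 6, 9) = 9
Napier → Queenstown → Auckland → Wellington → Dunedin → Nelson: max(4, 6, 3, 3, 9) = 9
Napier → Auckland → Queenstown → Dunedin → Nelson: max(9, 6, 3, 9) = 9
Smallest bottleneck: 9%.

9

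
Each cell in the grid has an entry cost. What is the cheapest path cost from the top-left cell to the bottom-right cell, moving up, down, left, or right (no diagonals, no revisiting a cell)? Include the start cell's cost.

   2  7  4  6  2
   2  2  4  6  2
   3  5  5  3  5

One optimal route is (0,0) -> (1,0) -> (1,1) -> (1,2) -> (1,3) -> (1,4) -> (2,4).
Its cost is 2 + 2 + 2 + 4 + 6 + 2 + 5 = 23.

23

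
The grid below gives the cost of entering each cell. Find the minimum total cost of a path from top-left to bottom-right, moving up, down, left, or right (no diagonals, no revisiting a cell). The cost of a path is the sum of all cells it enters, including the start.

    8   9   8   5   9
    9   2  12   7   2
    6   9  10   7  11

50

Best path: r0c0 -> r0c1 -> r0c2 -> r0c3 -> r1c3 -> r1c4 -> r2c4
Cost: 8 + 9 + 8 + 5 + 7 + 2 + 11 = 50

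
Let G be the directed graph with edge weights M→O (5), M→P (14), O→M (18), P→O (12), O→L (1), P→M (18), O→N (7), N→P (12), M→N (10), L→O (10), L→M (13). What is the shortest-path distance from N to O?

24

Routes from N to O:
N -> P -> O: 12 + 12 = 24
N -> P -> M -> O: 12 + 18 + 5 = 35
Shortest: 24.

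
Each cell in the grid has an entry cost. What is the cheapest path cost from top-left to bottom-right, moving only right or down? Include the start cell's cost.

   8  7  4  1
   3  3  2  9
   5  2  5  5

26

Take [0,0] → [1,0] → [1,1] → [1,2] → [2,2] → [2,3] for a total of 8 + 3 + 3 + 2 + 5 + 5 = 26.
(Top row then right column would cost 34.)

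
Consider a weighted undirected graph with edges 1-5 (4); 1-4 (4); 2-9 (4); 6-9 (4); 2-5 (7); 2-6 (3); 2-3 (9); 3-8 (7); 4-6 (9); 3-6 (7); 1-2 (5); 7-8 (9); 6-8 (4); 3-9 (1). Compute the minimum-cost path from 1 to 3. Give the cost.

10

A few of the 1→3 routes:
1-2-9-3: 5 + 4 + 1 = 10
1-2-3: 5 + 9 = 14
1-2-6-9-3: 5 + 3 + 4 + 1 = 13
Shortest: 10.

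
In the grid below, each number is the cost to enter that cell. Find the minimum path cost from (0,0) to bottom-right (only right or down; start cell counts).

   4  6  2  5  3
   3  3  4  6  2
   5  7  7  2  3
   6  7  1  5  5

30

One optimal route is [0,0] -> [0,1] -> [0,2] -> [0,3] -> [0,4] -> [1,4] -> [2,4] -> [3,4].
Its cost is 4 + 6 + 2 + 5 + 3 + 2 + 3 + 5 = 30.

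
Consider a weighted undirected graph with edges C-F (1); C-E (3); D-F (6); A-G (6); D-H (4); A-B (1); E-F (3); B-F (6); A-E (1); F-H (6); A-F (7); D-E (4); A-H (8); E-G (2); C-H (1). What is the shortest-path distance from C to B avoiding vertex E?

Checking several routes:
C → F → A → B: 1 + 7 + 1 = 9
C → F → B: 1 + 6 = 7
C → H → A → B: 1 + 8 + 1 = 10
Best route has total 7.

7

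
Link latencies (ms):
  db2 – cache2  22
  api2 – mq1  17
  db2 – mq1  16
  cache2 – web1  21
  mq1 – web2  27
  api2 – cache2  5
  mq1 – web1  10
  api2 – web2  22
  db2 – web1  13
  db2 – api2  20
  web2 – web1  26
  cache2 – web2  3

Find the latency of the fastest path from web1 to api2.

26

A few of the web1→api2 routes:
web1 - cache2 - api2: 21 + 5 = 26
web1 - db2 - cache2 - api2: 13 + 22 + 5 = 40
web1 - web2 - cache2 - api2: 26 + 3 + 5 = 34
web1 - mq1 - api2: 10 + 17 = 27
web1 - mq1 - web2 - cache2 - api2: 10 + 27 + 3 + 5 = 45
web1 - db2 - api2: 13 + 20 = 33
Best route has total 26 ms.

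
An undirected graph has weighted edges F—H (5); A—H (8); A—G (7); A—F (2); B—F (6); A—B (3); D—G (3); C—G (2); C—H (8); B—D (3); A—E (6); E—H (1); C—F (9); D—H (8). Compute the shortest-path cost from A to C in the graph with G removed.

11

A few of the A→C routes:
A-B-F-C: 3 + 6 + 9 = 18
A-F-H-C: 2 + 5 + 8 = 15
A-F-C: 2 + 9 = 11
A-E-H-F-C: 6 + 1 + 5 + 9 = 21
A-E-H-C: 6 + 1 + 8 = 15
A-H-C: 8 + 8 = 16
Shortest: 11.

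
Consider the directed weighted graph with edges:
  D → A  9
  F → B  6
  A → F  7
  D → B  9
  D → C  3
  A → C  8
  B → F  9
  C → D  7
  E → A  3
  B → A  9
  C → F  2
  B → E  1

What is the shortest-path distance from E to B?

16

Candidate routes:
E → A → C → F → B: 3 + 8 + 2 + 6 = 19
E → A → C → D → B: 3 + 8 + 7 + 9 = 27
E → A → F → B: 3 + 7 + 6 = 16
The minimum is 16.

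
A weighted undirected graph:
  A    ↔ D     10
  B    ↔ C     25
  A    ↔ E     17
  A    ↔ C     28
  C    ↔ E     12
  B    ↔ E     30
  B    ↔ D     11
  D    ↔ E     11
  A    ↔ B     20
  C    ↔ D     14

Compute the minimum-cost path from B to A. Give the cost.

Comparing a few candidate routes:
B→A: 20
B→D→E→A: 11 + 11 + 17 = 39
B→D→A: 11 + 10 = 21
Shortest: 20.

20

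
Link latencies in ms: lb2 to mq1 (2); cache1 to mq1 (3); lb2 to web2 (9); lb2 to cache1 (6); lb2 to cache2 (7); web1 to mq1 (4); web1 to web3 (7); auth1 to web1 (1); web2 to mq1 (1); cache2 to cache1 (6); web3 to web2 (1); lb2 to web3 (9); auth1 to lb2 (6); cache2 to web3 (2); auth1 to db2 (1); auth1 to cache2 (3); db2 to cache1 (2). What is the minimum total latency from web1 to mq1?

Comparing a few candidate routes:
web1 -> auth1 -> db2 -> cache1 -> mq1: 1 + 1 + 2 + 3 = 7
web1 -> auth1 -> cache2 -> web3 -> web2 -> mq1: 1 + 3 + 2 + 1 + 1 = 8
web1 -> mq1: 4
web1 -> auth1 -> lb2 -> mq1: 1 + 6 + 2 = 9
The minimum is 4 ms.

4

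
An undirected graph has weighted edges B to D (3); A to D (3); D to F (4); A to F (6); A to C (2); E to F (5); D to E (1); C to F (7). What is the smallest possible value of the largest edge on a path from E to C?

Some routes from E to C:
E - D - A - F - C: max(1, 3, 6, 7) = 7
E - D - F - A - C: max(1, 4, 6, 2) = 6
E - F - D - A - C: max(5, 4, 3, 2) = 5
E - F - C: max(5, 7) = 7
E - F - A - C: max(5, 6, 2) = 6
E - D - A - C: max(1, 3, 2) = 3
Smallest bottleneck: 3.

3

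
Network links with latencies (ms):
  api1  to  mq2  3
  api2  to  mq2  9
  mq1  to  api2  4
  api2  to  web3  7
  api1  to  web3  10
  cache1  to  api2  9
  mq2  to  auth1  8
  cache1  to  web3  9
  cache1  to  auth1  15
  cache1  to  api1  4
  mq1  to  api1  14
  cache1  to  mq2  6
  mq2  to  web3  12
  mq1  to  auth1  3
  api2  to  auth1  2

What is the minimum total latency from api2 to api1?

12

Checking several routes:
api2 → cache1 → api1: 9 + 4 = 13
api2 → web3 → api1: 7 + 10 = 17
api2 → mq2 → api1: 9 + 3 = 12
api2 → auth1 → mq2 → api1: 2 + 8 + 3 = 13
Best route has total 12 ms.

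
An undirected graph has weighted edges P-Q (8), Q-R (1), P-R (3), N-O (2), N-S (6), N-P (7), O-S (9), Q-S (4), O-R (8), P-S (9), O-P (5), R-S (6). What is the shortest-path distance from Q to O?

Some routes from Q to O:
Q - R - P - O: 1 + 3 + 5 = 9
Q - R - P - N - O: 1 + 3 + 7 + 2 = 13
Q - S - N - O: 4 + 6 + 2 = 12
Q - P - O: 8 + 5 = 13
Q - R - O: 1 + 8 = 9
Q - S - O: 4 + 9 = 13
Best route has total 9.

9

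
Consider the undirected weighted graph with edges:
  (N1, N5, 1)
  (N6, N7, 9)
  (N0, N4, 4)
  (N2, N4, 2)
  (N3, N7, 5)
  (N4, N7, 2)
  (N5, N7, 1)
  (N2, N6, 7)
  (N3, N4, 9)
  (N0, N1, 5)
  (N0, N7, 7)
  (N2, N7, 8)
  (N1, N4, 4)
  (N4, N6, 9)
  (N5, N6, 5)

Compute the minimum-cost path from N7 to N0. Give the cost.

Comparing a few candidate routes:
N7 -> N0: 7
N7 -> N5 -> N1 -> N0: 1 + 1 + 5 = 7
N7 -> N4 -> N0: 2 + 4 = 6
The minimum is 6.

6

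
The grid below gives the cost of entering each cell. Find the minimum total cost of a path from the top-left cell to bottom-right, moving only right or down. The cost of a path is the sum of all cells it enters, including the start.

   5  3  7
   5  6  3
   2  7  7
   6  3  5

One optimal route is (0,0) (1,0) (2,0) (3,0) (3,1) (3,2).
Its cost is 5 + 5 + 2 + 6 + 3 + 5 = 26.

26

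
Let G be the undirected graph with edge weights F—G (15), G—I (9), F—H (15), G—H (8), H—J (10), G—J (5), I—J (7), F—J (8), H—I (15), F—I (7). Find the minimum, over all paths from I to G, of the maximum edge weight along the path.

Some routes from I to G:
I → J → H → G: max(7, 10, 8) = 10
I → H → F → J → G: max(15, 15, 8, 5) = 15
I → F → J → H → G: max(7, 8, 10, 8) = 10
I → F → J → G: max(7, 8, 5) = 8
I → G: max(9) = 9
I → J → G: max(7, 5) = 7
Best route has worst link 7.

7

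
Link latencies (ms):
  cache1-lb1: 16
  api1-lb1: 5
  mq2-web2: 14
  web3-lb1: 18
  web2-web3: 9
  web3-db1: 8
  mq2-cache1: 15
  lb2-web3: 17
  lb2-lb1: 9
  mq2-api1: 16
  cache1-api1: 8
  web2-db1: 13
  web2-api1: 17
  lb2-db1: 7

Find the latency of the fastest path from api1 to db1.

21

A few of the api1→db1 routes:
api1 → web2 → db1: 17 + 13 = 30
api1 → web2 → web3 → db1: 17 + 9 + 8 = 34
api1 → lb1 → lb2 → db1: 5 + 9 + 7 = 21
api1 → lb1 → web3 → db1: 5 + 18 + 8 = 31
Shortest: 21 ms.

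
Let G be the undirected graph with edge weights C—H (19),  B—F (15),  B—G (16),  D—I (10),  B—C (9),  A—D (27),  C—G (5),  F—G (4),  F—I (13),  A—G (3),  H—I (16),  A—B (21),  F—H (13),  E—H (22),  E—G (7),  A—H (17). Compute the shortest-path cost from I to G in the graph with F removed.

36

Some routes from I to G avoiding F:
I - D - A - G: 10 + 27 + 3 = 40
I - H - C - B - G: 16 + 19 + 9 + 16 = 60
I - H - C - G: 16 + 19 + 5 = 40
I - H - A - G: 16 + 17 + 3 = 36
I - H - E - G: 16 + 22 + 7 = 45
Shortest: 36.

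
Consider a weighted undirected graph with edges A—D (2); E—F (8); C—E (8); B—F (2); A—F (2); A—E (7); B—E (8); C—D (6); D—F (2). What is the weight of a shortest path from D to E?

9

Some routes from D to E:
D-F-A-E: 2 + 2 + 7 = 11
D-A-F-E: 2 + 2 + 8 = 12
D-A-E: 2 + 7 = 9
D-F-E: 2 + 8 = 10
The minimum is 9.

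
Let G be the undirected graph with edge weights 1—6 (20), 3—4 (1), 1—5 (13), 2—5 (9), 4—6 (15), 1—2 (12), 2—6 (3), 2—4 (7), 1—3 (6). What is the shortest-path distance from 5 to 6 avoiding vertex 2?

33

Paths from 5 to 6 avoiding 2:
5 - 1 - 3 - 4 - 6: 13 + 6 + 1 + 15 = 35
5 - 1 - 6: 13 + 20 = 33
The minimum is 33.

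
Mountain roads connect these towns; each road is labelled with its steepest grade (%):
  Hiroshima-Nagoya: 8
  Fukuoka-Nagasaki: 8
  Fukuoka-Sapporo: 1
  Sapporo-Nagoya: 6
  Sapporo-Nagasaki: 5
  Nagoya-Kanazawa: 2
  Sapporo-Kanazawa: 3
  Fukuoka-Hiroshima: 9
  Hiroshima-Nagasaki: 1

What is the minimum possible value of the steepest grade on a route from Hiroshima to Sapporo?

Routes from Hiroshima to Sapporo:
Hiroshima→Fukuoka→Sapporo: max(9, 1) = 9
Hiroshima→Nagasaki→Fukuoka→Sapporo: max(1, 8, 1) = 8
Hiroshima→Nagoya→Sapporo: max(8, 6) = 8
Hiroshima→Fukuoka→Nagasaki→Sapporo: max(9, 8, 5) = 9
Hiroshima→Nagasaki→Sapporo: max(1, 5) = 5
Hiroshima→Nagoya→Kanazawa→Sapporo: max(8, 2, 3) = 8
The minimum achievable maximum is 5%.

5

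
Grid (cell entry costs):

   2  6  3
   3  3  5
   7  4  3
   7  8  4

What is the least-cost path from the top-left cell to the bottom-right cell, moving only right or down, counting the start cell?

Best path: (0,0) (1,0) (1,1) (2,1) (2,2) (3,2)
Cost: 2 + 3 + 3 + 4 + 3 + 4 = 19

19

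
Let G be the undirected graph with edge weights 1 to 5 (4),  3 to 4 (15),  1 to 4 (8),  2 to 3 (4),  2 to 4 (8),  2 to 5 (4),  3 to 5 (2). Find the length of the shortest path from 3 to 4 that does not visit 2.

14

Paths from 3 to 4 avoiding 2:
3→5→1→4: 2 + 4 + 8 = 14
3→4: 15
Best route has total 14.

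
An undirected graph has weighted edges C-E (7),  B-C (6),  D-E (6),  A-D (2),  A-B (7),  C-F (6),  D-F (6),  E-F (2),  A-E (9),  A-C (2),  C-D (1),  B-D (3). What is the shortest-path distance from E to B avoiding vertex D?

13

Paths from E to B avoiding D:
E→F→C→B: 2 + 6 + 6 = 14
E→A→C→B: 9 + 2 + 6 = 17
E→F→C→A→B: 2 + 6 + 2 + 7 = 17
E→C→A→B: 7 + 2 + 7 = 16
E→C→B: 7 + 6 = 13
E→A→B: 9 + 7 = 16
The minimum is 13.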